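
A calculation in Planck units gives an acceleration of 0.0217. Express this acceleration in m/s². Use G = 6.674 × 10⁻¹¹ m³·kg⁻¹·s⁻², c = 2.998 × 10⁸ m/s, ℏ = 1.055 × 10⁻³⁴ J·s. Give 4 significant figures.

1.207 × 10⁵⁰ m/s²

One Planck acceleration: a_P = √(c⁷/(ℏG)) = 5.560 × 10⁵¹ m/s².
0.0217 × 5.560 × 10⁵¹ m/s² = 1.207 × 10⁵⁰ m/s²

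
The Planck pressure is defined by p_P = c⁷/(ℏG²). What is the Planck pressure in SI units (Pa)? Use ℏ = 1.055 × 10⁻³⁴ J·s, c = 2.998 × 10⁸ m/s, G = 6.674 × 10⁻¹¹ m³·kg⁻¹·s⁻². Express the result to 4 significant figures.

p_P = c⁷/(ℏG²)
  = 2.177 × 10⁵⁹ / 4.699 × 10⁻⁵⁵
  = 4.632 × 10¹¹³ Pa

4.632 × 10¹¹³ Pa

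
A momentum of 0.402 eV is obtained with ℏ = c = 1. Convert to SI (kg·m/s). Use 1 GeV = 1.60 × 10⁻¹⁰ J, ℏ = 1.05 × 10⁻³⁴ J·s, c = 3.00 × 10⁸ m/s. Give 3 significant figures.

Momentum is [E]/c; divide by c.
1 GeV → 1/c × (1 GeV in J) = 5.33 × 10⁻¹⁹ kg·m/s.
Convert the energy scale: 0.402 eV = 4.02 × 10⁻¹⁰ GeV.
Result: 4.02 × 10⁻¹⁰ × 5.33 × 10⁻¹⁹ = 2.14 × 10⁻²⁸ kg·m/s.

2.14 × 10⁻²⁸ kg·m/s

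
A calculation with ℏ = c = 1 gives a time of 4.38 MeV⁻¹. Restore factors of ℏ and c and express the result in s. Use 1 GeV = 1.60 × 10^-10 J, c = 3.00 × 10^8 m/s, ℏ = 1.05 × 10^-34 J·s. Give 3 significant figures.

2.87 × 10^-21 s

A time is [E]⁻¹ in ℏ=c=1; restore one factor of ℏ.
1 GeV⁻¹ → ℏ × (1 GeV in J)⁻¹ = 6.56 × 10^-25 s.
Convert the energy scale: 4.38 MeV⁻¹ = 4.38 × 10^3 GeV⁻¹.
Result: 4.38 × 10^3 × 6.56 × 10^-25 = 2.87 × 10^-21 s.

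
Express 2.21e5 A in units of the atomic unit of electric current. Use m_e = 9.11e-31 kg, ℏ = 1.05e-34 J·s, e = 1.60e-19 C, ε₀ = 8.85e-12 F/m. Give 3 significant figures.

3.31e7

atomic unit of electric current: I_au = e E_h/ℏ = m_e e⁵/((4πε₀)²ℏ³) = 6.67e-3 A.
2.21e5 / 6.67e-3 = 3.31e7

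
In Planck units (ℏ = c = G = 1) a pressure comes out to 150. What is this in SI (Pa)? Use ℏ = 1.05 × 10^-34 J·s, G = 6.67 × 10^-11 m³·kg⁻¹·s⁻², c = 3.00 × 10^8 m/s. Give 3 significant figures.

7.02 × 10^115 Pa

One Planck pressure: p_P = c⁷/(ℏG²) = 4.68 × 10^113 Pa.
150 × 4.68 × 10^113 Pa = 7.02 × 10^115 Pa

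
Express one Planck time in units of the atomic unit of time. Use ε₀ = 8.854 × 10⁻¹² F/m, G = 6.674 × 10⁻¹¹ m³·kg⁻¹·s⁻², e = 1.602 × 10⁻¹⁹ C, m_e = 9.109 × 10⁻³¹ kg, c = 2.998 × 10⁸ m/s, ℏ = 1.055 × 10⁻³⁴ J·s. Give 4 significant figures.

2.225 × 10⁻²⁷

Planck time: t_P = √(ℏG/c⁵) = 5.392 × 10⁻⁴⁴ s
atomic unit of time: τ_au = (4πε₀)²ℏ³/(m_e e⁴) = 2.423 × 10⁻¹⁷ s
ratio = 5.392 × 10⁻⁴⁴ / 2.423 × 10⁻¹⁷ = 2.225 × 10⁻²⁷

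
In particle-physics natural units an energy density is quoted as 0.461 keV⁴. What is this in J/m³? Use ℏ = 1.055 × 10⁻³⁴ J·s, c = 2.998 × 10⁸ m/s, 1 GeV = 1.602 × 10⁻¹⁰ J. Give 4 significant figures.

9.596 × 10¹² J/m³

[E]/[L]³ = [E]⁴/(ℏc)³; restore (ℏc)⁻³.
1 GeV⁴ → 1/(ℏc)³ × (1 GeV in J)⁴ = 2.082 × 10³⁷ J/m³.
Convert the energy scale: 0.461 keV⁴ = 4.61 × 10⁻²⁵ GeV⁴.
Result: 4.61 × 10⁻²⁵ × 2.082 × 10³⁷ = 9.596 × 10¹² J/m³.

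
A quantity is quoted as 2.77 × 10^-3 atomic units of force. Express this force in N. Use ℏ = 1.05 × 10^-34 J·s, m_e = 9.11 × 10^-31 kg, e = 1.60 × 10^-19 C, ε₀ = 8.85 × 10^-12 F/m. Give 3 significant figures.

2.31 × 10^-10 N

One atomic unit of force: F_au = E_h/a₀ = m_e²e⁶/((4πε₀)³ℏ⁴) = 8.33 × 10^-8 N.
2.77 × 10^-3 × 8.33 × 10^-8 N = 2.31 × 10^-10 N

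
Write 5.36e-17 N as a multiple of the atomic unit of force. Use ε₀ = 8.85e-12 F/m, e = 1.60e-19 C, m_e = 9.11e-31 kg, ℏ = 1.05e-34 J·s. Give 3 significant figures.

6.44e-10

atomic unit of force: F_au = E_h/a₀ = m_e²e⁶/((4πε₀)³ℏ⁴) = 8.33e-8 N.
5.36e-17 / 8.33e-8 = 6.44e-10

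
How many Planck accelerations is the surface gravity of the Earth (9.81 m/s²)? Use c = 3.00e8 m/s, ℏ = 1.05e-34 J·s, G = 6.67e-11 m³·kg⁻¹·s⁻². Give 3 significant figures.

1.76e-51

Planck acceleration: a_P = √(c⁷/(ℏG)) = 5.59e51 m/s².
9.81 / 5.59e51 = 1.76e-51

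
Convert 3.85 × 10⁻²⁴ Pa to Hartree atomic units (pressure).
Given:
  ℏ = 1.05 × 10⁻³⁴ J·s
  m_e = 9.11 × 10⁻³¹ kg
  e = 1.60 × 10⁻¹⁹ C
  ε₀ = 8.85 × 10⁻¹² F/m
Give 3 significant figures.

atomic unit of pressure: P_au = E_h/a₀³ = m_e⁴e¹⁰/((4πε₀)⁵ℏ⁸) = 3.01 × 10¹³ Pa.
3.85 × 10⁻²⁴ / 3.01 × 10¹³ = 1.28 × 10⁻³⁷

1.28 × 10⁻³⁷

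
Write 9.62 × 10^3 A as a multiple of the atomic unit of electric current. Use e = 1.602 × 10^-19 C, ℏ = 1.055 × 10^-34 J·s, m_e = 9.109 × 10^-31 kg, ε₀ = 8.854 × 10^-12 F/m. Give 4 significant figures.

atomic unit of electric current: I_au = e E_h/ℏ = m_e e⁵/((4πε₀)²ℏ³) = 6.612 × 10^-3 A.
9.62 × 10^3 / 6.612 × 10^-3 = 1.455 × 10^6

1.455 × 10^6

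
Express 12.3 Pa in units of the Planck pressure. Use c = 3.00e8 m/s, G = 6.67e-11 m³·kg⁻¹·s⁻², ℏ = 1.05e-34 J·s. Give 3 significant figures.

2.63e-113

Planck pressure: p_P = c⁷/(ℏG²) = 4.68e113 Pa.
12.3 / 4.68e113 = 2.63e-113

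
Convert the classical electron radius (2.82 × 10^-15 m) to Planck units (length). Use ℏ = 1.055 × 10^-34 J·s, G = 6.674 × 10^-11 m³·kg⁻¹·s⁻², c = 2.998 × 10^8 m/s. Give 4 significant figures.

1.745 × 10^20

Planck length: ℓ_P = √(ℏG/c³) = 1.616 × 10^-35 m.
2.82 × 10^-15 / 1.616 × 10^-35 = 1.745 × 10^20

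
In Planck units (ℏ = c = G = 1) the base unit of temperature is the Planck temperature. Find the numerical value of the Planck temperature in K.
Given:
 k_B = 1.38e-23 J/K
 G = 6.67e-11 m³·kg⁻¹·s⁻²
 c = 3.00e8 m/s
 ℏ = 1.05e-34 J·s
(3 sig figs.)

1.42e32 K

T_P = √(ℏc⁵/G) / k_B
  = √(3.83e18) × 7.25e22
  = 1.42e32 K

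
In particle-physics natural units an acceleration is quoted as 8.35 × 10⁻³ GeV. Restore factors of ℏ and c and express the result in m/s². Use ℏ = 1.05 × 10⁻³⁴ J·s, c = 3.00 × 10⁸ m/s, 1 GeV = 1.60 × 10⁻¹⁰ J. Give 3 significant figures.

3.82 × 10³⁰ m/s²

Acceleration is [L]/[T]² = c·[E]/ℏ.
1 GeV → c/ℏ × (1 GeV in J) = 4.57 × 10³² m/s².
Result: 8.35 × 10⁻³ × 4.57 × 10³² = 3.82 × 10³⁰ m/s².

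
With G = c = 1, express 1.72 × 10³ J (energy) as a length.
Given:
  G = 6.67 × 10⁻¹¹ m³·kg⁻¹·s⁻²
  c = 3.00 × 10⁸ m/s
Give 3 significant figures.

1.42 × 10⁻⁴¹ m

Energy → length via G/c⁴.
1.72 × 10³ J × (G/c⁴) = 1.42 × 10⁻⁴¹ m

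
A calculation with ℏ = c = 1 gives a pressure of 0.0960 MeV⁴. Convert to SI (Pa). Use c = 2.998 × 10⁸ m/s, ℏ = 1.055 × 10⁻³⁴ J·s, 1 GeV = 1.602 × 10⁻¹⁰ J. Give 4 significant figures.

Pressure is [E]/[L]³ = [E]⁴/(ℏc)³.
1 GeV⁴ → 1/(ℏc)³ × (1 GeV in J)⁴ = 2.082 × 10³⁷ Pa.
Convert the energy scale: 0.0960 MeV⁴ = 9.60 × 10⁻¹⁴ GeV⁴.
Result: 9.60 × 10⁻¹⁴ × 2.082 × 10³⁷ = 1.998 × 10²⁴ Pa.

1.998 × 10²⁴ Pa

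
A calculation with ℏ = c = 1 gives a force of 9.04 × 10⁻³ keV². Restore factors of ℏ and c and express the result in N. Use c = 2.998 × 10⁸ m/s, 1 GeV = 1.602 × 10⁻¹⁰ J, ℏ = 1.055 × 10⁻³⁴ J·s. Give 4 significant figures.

7.335 × 10⁻⁹ N

Force is [E]/[L] = [E]²/(ℏc); restore (ℏc)⁻¹.
1 GeV² → 1/(ℏc) × (1 GeV in J)² = 8.114 × 10⁵ N.
Convert the energy scale: 9.04 × 10⁻³ keV² = 9.04 × 10⁻¹⁵ GeV².
Result: 9.04 × 10⁻¹⁵ × 8.114 × 10⁵ = 7.335 × 10⁻⁹ N.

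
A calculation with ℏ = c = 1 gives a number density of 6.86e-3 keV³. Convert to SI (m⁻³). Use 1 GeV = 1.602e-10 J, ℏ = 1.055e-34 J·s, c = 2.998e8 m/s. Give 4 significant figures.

Number density is [L]⁻³ = [E]³/(ℏc)³.
1 GeV³ → 1/(ℏc)³ × (1 GeV in J)³ = 1.299e47 m⁻³.
Convert the energy scale: 6.86e-3 keV³ = 6.86e-21 GeV³.
Result: 6.86e-21 × 1.299e47 = 8.914e26 m⁻³.

8.914e26 m⁻³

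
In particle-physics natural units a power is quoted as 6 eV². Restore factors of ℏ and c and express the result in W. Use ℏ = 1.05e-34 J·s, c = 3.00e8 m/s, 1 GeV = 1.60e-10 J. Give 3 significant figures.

1.46e-3 W

Power is [E]/[T] = [E]²/ℏ.
1 GeV² → 1/ℏ × (1 GeV in J)² = 2.44e14 W.
Convert the energy scale: 6 eV² = 6.00e-18 GeV².
Result: 6.00e-18 × 2.44e14 = 1.46e-3 W.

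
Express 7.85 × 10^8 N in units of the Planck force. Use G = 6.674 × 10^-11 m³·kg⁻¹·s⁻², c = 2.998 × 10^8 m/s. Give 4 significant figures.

Planck force: F_P = c⁴/G = 1.210 × 10^44 N.
7.85 × 10^8 / 1.210 × 10^44 = 6.485 × 10^-36

6.485 × 10^-36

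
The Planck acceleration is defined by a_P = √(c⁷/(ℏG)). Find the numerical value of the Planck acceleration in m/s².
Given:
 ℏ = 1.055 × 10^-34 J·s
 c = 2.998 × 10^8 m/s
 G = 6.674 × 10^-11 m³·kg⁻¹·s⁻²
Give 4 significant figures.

a_P = √(c⁷/(ℏG))
  = √(3.092 × 10^103)
  = 5.560 × 10^51 m/s²

5.560 × 10^51 m/s²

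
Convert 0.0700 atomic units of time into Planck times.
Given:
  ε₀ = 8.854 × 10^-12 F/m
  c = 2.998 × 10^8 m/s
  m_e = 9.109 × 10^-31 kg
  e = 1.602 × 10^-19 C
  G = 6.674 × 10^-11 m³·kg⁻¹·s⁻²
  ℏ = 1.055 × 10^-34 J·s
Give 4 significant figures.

atomic unit of time: τ_au = (4πε₀)²ℏ³/(m_e e⁴) = 2.423 × 10^-17 s
Planck time: t_P = √(ℏG/c⁵) = 5.392 × 10^-44 s
0.0700 × 2.423 × 10^-17 / 5.392 × 10^-44 = 3.146 × 10^25

3.146 × 10^25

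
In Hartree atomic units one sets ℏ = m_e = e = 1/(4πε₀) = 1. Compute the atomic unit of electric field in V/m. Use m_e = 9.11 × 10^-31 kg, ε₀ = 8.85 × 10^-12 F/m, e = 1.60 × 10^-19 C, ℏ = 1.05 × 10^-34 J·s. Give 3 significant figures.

5.20 × 10^11 V/m

E_au = E_h/(e a₀) = m_e²e⁵/((4πε₀)³ℏ⁴)
E_h = 4.38 × 10^-18 J
a₀ = 5.26 × 10^-11 m
E_h/(e·a₀) = 5.20 × 10^11 V/m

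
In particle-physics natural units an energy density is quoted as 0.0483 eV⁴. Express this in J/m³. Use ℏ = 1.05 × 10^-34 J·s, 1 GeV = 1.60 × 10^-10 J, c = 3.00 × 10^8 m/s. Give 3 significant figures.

1.01 J/m³

[E]/[L]³ = [E]⁴/(ℏc)³; restore (ℏc)⁻³.
1 GeV⁴ → 1/(ℏc)³ × (1 GeV in J)⁴ = 2.10 × 10^37 J/m³.
Convert the energy scale: 0.0483 eV⁴ = 4.83 × 10^-38 GeV⁴.
Result: 4.83 × 10^-38 × 2.10 × 10^37 = 1.01 J/m³.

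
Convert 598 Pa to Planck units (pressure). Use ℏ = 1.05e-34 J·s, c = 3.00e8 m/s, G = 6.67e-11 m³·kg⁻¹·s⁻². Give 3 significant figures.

1.28e-111

Planck pressure: p_P = c⁷/(ℏG²) = 4.68e113 Pa.
598 / 4.68e113 = 1.28e-111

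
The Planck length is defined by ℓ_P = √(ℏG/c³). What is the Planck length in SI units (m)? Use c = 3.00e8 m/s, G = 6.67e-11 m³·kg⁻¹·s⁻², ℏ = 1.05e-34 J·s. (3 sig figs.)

ℓ_P = √(ℏG/c³)
  = √(2.59e-70)
  = 1.61e-35 m

1.61e-35 m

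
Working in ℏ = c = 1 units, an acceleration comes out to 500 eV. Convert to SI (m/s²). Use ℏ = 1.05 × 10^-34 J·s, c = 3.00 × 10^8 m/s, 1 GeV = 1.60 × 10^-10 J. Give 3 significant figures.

Acceleration is [L]/[T]² = c·[E]/ℏ.
1 GeV → c/ℏ × (1 GeV in J) = 4.57 × 10^32 m/s².
Convert the energy scale: 500 eV = 5.00 × 10^-7 GeV.
Result: 5.00 × 10^-7 × 4.57 × 10^32 = 2.29 × 10^26 m/s².

2.29 × 10^26 m/s²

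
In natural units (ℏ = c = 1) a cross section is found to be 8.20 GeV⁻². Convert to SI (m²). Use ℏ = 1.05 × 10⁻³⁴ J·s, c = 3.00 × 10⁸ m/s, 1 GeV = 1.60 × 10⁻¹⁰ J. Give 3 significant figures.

Area is [L]² = [E]⁻²·(ℏc)²; restore (ℏc)².
1 GeV⁻² → (ℏc)² × (1 GeV in J)⁻² = 3.88 × 10⁻³² m².
Result: 8.20 × 3.88 × 10⁻³² = 3.18 × 10⁻³¹ m².

3.18 × 10⁻³¹ m²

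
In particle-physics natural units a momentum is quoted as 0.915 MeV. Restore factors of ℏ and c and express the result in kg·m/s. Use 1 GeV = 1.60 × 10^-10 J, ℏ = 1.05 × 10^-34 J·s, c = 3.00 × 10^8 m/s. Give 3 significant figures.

Momentum is [E]/c; divide by c.
1 GeV → 1/c × (1 GeV in J) = 5.33 × 10^-19 kg·m/s.
Convert the energy scale: 0.915 MeV = 9.15 × 10^-4 GeV.
Result: 9.15 × 10^-4 × 5.33 × 10^-19 = 4.88 × 10^-22 kg·m/s.

4.88 × 10^-22 kg·m/s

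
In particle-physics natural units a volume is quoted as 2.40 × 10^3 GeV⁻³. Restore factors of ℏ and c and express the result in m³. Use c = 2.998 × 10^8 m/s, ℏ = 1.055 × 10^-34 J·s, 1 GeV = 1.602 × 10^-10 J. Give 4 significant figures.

1.847 × 10^-44 m³

Volume is [L]³ = [E]⁻³·(ℏc)³.
1 GeV⁻³ → (ℏc)³ × (1 GeV in J)⁻³ = 7.696 × 10^-48 m³.
Result: 2.40 × 10^3 × 7.696 × 10^-48 = 1.847 × 10^-44 m³.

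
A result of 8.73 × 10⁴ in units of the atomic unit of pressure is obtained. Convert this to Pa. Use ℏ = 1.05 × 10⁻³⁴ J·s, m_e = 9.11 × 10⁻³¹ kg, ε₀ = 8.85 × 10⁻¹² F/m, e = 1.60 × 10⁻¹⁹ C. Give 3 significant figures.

2.63 × 10¹⁸ Pa

One atomic unit of pressure: P_au = E_h/a₀³ = m_e⁴e¹⁰/((4πε₀)⁵ℏ⁸) = 3.01 × 10¹³ Pa.
8.73 × 10⁴ × 3.01 × 10¹³ Pa = 2.63 × 10¹⁸ Pa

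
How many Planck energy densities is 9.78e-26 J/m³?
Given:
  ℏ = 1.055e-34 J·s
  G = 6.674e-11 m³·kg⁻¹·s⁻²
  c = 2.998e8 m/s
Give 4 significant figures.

2.111e-139

Planck energy density: u_P = c⁷/(ℏG²) = 4.632e113 J/m³.
9.78e-26 / 4.632e113 = 2.111e-139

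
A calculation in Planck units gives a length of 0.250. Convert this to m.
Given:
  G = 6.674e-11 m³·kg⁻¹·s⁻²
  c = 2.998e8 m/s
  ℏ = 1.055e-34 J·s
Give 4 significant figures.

4.041e-36 m

One Planck length: ℓ_P = √(ℏG/c³) = 1.616e-35 m.
0.250 × 1.616e-35 m = 4.041e-36 m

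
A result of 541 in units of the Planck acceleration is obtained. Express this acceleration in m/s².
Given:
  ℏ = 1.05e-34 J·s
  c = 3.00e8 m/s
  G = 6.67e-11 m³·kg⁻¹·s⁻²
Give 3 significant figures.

One Planck acceleration: a_P = √(c⁷/(ℏG)) = 5.59e51 m/s².
541 × 5.59e51 m/s² = 3.02e54 m/s²

3.02e54 m/s²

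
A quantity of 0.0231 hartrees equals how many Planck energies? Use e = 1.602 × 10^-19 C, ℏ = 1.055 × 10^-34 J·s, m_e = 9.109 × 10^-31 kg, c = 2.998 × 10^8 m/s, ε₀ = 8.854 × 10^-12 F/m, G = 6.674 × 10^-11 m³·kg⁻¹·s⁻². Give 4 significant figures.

5.141 × 10^-29

hartree: E_h = m_e e⁴/(4πε₀ℏ)² = 4.354 × 10^-18 J
Planck energy: E_P = √(ℏc⁵/G) = 1.957 × 10^9 J
0.0231 × 4.354 × 10^-18 / 1.957 × 10^9 = 5.141 × 10^-29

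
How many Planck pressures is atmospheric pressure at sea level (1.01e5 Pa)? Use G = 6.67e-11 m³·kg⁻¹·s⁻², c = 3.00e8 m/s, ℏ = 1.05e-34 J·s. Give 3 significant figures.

Planck pressure: p_P = c⁷/(ℏG²) = 4.68e113 Pa.
1.01e5 / 4.68e113 = 2.16e-109

2.16e-109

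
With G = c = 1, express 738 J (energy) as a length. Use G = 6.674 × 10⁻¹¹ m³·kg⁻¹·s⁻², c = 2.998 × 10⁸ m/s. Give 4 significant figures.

6.097 × 10⁻⁴² m

Energy → length via G/c⁴.
738 J × (G/c⁴) = 6.097 × 10⁻⁴² m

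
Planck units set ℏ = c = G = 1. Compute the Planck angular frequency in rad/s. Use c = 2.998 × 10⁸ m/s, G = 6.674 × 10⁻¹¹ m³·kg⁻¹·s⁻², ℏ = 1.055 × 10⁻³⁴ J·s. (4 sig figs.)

The unique combination of the constants set to 1 with dimensions of angular frequency is ω_P = √(c⁵/(ℏG)).
  = √(3.440 × 10⁸⁶)
  = 1.855 × 10⁴³ rad/s

1.855 × 10⁴³ rad/s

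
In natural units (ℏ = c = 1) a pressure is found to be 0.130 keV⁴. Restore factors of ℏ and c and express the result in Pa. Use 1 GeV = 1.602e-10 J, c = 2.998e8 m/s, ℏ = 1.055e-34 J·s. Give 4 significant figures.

Pressure is [E]/[L]³ = [E]⁴/(ℏc)³.
1 GeV⁴ → 1/(ℏc)³ × (1 GeV in J)⁴ = 2.082e37 Pa.
Convert the energy scale: 0.130 keV⁴ = 1.30e-25 GeV⁴.
Result: 1.30e-25 × 2.082e37 = 2.706e12 Pa.

2.706e12 Pa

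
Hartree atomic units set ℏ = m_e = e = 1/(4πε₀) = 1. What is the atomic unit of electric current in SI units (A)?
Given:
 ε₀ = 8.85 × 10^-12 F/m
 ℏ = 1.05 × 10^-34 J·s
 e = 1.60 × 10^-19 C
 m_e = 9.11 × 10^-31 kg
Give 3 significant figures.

The unique combination of the constants set to 1 with dimensions of current is I_au = e E_h/ℏ = m_e e⁵/((4πε₀)²ℏ³).
E_h = 4.38 × 10^-18 J
e·E_h/ℏ = 6.67 × 10^-3 A

6.67 × 10^-3 A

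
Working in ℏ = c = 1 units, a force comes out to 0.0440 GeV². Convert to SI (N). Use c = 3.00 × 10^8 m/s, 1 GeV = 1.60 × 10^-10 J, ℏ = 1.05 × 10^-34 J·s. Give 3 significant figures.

Force is [E]/[L] = [E]²/(ℏc); restore (ℏc)⁻¹.
1 GeV² → 1/(ℏc) × (1 GeV in J)² = 8.13 × 10^5 N.
Result: 0.0440 × 8.13 × 10^5 = 3.58 × 10^4 N.

3.58 × 10^4 N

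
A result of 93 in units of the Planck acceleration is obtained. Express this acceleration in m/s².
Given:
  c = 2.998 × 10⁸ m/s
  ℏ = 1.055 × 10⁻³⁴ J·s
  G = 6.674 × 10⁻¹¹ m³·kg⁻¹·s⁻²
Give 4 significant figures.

One Planck acceleration: a_P = √(c⁷/(ℏG)) = 5.560 × 10⁵¹ m/s².
93 × 5.560 × 10⁵¹ m/s² = 5.171 × 10⁵³ m/s²

5.171 × 10⁵³ m/s²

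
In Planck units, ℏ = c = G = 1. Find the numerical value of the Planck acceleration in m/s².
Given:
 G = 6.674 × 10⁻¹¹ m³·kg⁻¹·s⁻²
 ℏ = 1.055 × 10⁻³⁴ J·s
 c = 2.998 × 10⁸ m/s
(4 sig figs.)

Dimensional analysis gives a_P = √(c⁷/(ℏG)).
  = √(3.092 × 10¹⁰³)
  = 5.560 × 10⁵¹ m/s²

5.560 × 10⁵¹ m/s²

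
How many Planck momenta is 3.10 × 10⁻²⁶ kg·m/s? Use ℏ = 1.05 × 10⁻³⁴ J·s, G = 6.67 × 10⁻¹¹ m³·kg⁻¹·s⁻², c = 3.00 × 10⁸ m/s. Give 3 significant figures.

4.75 × 10⁻²⁷

Planck momentum: p_P = √(ℏc³/G) = 6.52 kg·m/s.
3.10 × 10⁻²⁶ / 6.52 = 4.75 × 10⁻²⁷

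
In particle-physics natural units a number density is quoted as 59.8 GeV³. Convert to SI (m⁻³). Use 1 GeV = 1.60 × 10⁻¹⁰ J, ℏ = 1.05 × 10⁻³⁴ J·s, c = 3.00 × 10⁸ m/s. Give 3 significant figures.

7.84 × 10⁴⁸ m⁻³

Number density is [L]⁻³ = [E]³/(ℏc)³.
1 GeV³ → 1/(ℏc)³ × (1 GeV in J)³ = 1.31 × 10⁴⁷ m⁻³.
Result: 59.8 × 1.31 × 10⁴⁷ = 7.84 × 10⁴⁸ m⁻³.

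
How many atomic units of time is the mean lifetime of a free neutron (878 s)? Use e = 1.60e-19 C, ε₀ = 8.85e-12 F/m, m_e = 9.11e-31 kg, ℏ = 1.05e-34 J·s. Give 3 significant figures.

3.66e19

atomic unit of time: τ_au = (4πε₀)²ℏ³/(m_e e⁴) = 2.40e-17 s.
878 / 2.40e-17 = 3.66e19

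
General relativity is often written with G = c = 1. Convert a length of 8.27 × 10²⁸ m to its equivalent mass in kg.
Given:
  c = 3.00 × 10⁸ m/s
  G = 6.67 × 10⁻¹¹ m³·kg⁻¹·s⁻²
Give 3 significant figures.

1.12 × 10⁵⁶ kg

Length → mass via c²/G.
8.27 × 10²⁸ m × (c²/G) = 1.12 × 10⁵⁶ kg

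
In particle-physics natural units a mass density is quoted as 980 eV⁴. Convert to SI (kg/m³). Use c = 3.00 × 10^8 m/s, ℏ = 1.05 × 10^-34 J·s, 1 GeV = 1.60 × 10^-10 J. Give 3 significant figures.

Mass density is [E]/(c²[L]³) = [E]⁴/(ℏ³c⁵).
1 GeV⁴ → 1/(ℏ³c⁵) × (1 GeV in J)⁴ = 2.33 × 10^20 kg/m³.
Convert the energy scale: 980 eV⁴ = 9.80 × 10^-34 GeV⁴.
Result: 9.80 × 10^-34 × 2.33 × 10^20 = 2.28 × 10^-13 kg/m³.

2.28 × 10^-13 kg/m³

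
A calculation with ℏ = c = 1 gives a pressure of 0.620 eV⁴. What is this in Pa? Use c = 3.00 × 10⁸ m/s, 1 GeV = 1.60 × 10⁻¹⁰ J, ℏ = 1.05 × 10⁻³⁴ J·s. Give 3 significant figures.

Pressure is [E]/[L]³ = [E]⁴/(ℏc)³.
1 GeV⁴ → 1/(ℏc)³ × (1 GeV in J)⁴ = 2.10 × 10³⁷ Pa.
Convert the energy scale: 0.620 eV⁴ = 6.20 × 10⁻³⁷ GeV⁴.
Result: 6.20 × 10⁻³⁷ × 2.10 × 10³⁷ = 13 Pa.

13 Pa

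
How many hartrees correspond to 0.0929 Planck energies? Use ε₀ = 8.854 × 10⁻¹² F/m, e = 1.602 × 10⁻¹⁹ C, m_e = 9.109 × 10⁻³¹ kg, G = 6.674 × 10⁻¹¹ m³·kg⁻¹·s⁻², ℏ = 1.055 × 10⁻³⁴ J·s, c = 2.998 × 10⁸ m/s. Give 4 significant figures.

Planck energy: E_P = √(ℏc⁵/G) = 1.957 × 10⁹ J
hartree: E_h = m_e e⁴/(4πε₀ℏ)² = 4.354 × 10⁻¹⁸ J
0.0929 × 1.957 × 10⁹ / 4.354 × 10⁻¹⁸ = 4.175 × 10²⁵

4.175 × 10²⁵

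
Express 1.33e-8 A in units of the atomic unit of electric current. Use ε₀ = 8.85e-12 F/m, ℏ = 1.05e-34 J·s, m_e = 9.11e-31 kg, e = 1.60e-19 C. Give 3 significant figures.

1.99e-6

atomic unit of electric current: I_au = e E_h/ℏ = m_e e⁵/((4πε₀)²ℏ³) = 6.67e-3 A.
1.33e-8 / 6.67e-3 = 1.99e-6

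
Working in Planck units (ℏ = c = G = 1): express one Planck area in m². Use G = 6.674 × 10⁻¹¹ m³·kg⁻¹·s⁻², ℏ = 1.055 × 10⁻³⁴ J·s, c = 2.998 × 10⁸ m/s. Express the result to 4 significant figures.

2.613 × 10⁻⁷⁰ m²

The unique combination of the constants set to 1 with dimensions of area is A_P = ℏG/c³.
  = 7.041 × 10⁻⁴⁵ / 2.695 × 10²⁵
  = 2.613 × 10⁻⁷⁰ m²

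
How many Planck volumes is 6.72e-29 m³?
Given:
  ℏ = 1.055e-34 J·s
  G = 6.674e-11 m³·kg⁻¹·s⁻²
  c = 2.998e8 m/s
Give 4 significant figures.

Planck volume: V_P = (ℏG/c³)^(3/2) = 4.224e-105 m³.
6.72e-29 / 4.224e-105 = 1.591e76

1.591e76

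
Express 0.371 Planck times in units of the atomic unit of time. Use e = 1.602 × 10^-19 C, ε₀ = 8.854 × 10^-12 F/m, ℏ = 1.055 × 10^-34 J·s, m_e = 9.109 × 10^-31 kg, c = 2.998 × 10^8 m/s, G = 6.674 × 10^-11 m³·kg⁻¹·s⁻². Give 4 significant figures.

8.256 × 10^-28

Planck time: t_P = √(ℏG/c⁵) = 5.392 × 10^-44 s
atomic unit of time: τ_au = (4πε₀)²ℏ³/(m_e e⁴) = 2.423 × 10^-17 s
0.371 × 5.392 × 10^-44 / 2.423 × 10^-17 = 8.256 × 10^-28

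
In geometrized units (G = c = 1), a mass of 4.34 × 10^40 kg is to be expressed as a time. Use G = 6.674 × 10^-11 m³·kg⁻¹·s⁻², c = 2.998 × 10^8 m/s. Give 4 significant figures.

1.075 × 10^5 s

Mass → time via G/c³.
4.34 × 10^40 kg × (G/c³) = 1.075 × 10^5 s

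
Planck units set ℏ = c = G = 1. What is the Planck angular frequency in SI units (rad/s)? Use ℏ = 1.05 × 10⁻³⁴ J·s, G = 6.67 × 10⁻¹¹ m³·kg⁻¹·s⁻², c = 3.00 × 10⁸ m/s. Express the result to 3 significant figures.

The unique combination of the constants set to 1 with dimensions of angular frequency is ω_P = √(c⁵/(ℏG)).
  = √(3.47 × 10⁸⁶)
  = 1.86 × 10⁴³ rad/s

1.86 × 10⁴³ rad/s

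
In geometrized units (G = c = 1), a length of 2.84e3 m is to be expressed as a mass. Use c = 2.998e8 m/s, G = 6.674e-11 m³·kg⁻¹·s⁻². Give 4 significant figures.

Length → mass via c²/G.
2.84e3 m × (c²/G) = 3.825e30 kg

3.825e30 kg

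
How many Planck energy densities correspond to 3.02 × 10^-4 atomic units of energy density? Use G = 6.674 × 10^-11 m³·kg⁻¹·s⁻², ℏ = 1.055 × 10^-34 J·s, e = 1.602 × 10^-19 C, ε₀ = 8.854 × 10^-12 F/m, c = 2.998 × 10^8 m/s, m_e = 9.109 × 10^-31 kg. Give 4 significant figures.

atomic unit of energy density: u_au = E_h/a₀³ = m_e⁴e¹⁰/((4πε₀)⁵ℏ⁸) = 2.929 × 10^13 J/m³
Planck energy density: u_P = c⁷/(ℏG²) = 4.632 × 10^113 J/m³
3.02 × 10^-4 × 2.929 × 10^13 / 4.632 × 10^113 = 1.910 × 10^-104

1.910 × 10^-104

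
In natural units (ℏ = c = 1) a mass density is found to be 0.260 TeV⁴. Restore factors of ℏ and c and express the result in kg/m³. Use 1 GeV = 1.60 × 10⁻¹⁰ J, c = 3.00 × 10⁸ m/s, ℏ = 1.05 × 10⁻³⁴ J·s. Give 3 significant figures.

Mass density is [E]/(c²[L]³) = [E]⁴/(ℏ³c⁵).
1 GeV⁴ → 1/(ℏ³c⁵) × (1 GeV in J)⁴ = 2.33 × 10²⁰ kg/m³.
Convert the energy scale: 0.260 TeV⁴ = 2.60 × 10¹¹ GeV⁴.
Result: 2.60 × 10¹¹ × 2.33 × 10²⁰ = 6.06 × 10³¹ kg/m³.

6.06 × 10³¹ kg/m³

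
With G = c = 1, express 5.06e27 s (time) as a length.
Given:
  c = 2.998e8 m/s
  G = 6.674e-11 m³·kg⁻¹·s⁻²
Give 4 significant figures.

Time → length via c.
5.06e27 s × (c) = 1.517e36 m

1.517e36 m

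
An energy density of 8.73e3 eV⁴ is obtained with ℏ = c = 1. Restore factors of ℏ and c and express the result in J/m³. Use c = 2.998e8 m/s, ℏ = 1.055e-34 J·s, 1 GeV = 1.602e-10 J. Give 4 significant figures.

1.817e5 J/m³

[E]/[L]³ = [E]⁴/(ℏc)³; restore (ℏc)⁻³.
1 GeV⁴ → 1/(ℏc)³ × (1 GeV in J)⁴ = 2.082e37 J/m³.
Convert the energy scale: 8.73e3 eV⁴ = 8.73e-33 GeV⁴.
Result: 8.73e-33 × 2.082e37 = 1.817e5 J/m³.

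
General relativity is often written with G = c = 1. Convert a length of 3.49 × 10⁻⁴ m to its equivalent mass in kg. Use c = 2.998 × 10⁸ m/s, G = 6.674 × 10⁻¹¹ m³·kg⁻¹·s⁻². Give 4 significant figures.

Length → mass via c²/G.
3.49 × 10⁻⁴ m × (c²/G) = 4.700 × 10²³ kg

4.700 × 10²³ kg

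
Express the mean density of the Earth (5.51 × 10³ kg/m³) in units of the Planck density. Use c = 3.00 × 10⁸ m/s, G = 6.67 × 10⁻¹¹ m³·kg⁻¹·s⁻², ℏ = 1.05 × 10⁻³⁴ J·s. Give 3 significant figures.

Planck density: ρ_P = c⁵/(ℏG²) = 5.20 × 10⁹⁶ kg/m³.
5.51 × 10³ / 5.20 × 10⁹⁶ = 1.06 × 10⁻⁹³

1.06 × 10⁻⁹³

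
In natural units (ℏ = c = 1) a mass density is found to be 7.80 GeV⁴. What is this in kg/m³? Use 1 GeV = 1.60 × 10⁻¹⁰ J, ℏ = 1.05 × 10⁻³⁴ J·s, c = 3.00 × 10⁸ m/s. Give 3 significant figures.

Mass density is [E]/(c²[L]³) = [E]⁴/(ℏ³c⁵).
1 GeV⁴ → 1/(ℏ³c⁵) × (1 GeV in J)⁴ = 2.33 × 10²⁰ kg/m³.
Result: 7.80 × 2.33 × 10²⁰ = 1.82 × 10²¹ kg/m³.

1.82 × 10²¹ kg/m³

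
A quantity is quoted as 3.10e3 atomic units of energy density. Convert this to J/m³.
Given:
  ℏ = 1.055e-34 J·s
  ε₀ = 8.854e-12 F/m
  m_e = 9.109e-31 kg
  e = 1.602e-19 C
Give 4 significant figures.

9.080e16 J/m³

One atomic unit of energy density: u_au = E_h/a₀³ = m_e⁴e¹⁰/((4πε₀)⁵ℏ⁸) = 2.929e13 J/m³.
3.10e3 × 2.929e13 J/m³ = 9.080e16 J/m³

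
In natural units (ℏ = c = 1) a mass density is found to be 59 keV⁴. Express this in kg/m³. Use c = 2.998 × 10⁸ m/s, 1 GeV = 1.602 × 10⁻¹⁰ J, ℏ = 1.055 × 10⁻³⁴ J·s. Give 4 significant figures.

0.01366 kg/m³

Mass density is [E]/(c²[L]³) = [E]⁴/(ℏ³c⁵).
1 GeV⁴ → 1/(ℏ³c⁵) × (1 GeV in J)⁴ = 2.316 × 10²⁰ kg/m³.
Convert the energy scale: 59 keV⁴ = 5.90 × 10⁻²³ GeV⁴.
Result: 5.90 × 10⁻²³ × 2.316 × 10²⁰ = 0.01366 kg/m³.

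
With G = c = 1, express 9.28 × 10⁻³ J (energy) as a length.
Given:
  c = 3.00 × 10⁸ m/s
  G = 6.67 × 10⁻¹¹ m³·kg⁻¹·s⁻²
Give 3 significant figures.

Energy → length via G/c⁴.
9.28 × 10⁻³ J × (G/c⁴) = 7.64 × 10⁻⁴⁷ m

7.64 × 10⁻⁴⁷ m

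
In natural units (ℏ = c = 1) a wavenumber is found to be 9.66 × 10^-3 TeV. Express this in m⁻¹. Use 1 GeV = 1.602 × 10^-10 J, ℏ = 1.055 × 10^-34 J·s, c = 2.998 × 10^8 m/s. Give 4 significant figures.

4.893 × 10^16 m⁻¹

Inverse length is [E]/(ℏc).
1 GeV → 1/(ℏc) × (1 GeV in J) = 5.065 × 10^15 m⁻¹.
Convert the energy scale: 9.66 × 10^-3 TeV = 9.66 GeV.
Result: 9.66 × 5.065 × 10^15 = 4.893 × 10^16 m⁻¹.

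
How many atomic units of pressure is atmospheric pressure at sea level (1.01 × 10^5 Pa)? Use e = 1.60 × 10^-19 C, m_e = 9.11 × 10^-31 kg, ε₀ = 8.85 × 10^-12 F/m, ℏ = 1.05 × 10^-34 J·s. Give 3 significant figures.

3.35 × 10^-9

atomic unit of pressure: P_au = E_h/a₀³ = m_e⁴e¹⁰/((4πε₀)⁵ℏ⁸) = 3.01 × 10^13 Pa.
1.01 × 10^5 / 3.01 × 10^13 = 3.35 × 10^-9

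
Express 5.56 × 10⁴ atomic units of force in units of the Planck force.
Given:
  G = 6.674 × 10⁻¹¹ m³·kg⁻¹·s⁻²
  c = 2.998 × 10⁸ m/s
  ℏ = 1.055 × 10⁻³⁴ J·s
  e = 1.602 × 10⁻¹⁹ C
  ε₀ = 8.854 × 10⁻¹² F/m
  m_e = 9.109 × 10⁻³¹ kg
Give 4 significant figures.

3.776 × 10⁻⁴⁷

atomic unit of force: F_au = E_h/a₀ = m_e²e⁶/((4πε₀)³ℏ⁴) = 8.220 × 10⁻⁸ N
Planck force: F_P = c⁴/G = 1.210 × 10⁴⁴ N
5.56 × 10⁴ × 8.220 × 10⁻⁸ / 1.210 × 10⁴⁴ = 3.776 × 10⁻⁴⁷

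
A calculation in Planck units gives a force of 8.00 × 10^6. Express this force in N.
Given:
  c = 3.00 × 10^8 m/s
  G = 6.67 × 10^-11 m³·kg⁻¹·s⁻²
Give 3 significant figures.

One Planck force: F_P = c⁴/G = 1.21 × 10^44 N.
8.00 × 10^6 × 1.21 × 10^44 N = 9.72 × 10^50 N

9.72 × 10^50 N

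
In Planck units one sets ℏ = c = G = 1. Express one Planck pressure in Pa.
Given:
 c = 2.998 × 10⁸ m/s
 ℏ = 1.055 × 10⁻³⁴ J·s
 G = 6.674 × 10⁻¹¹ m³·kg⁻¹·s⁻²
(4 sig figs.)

p_P = c⁷/(ℏG²)
  = 2.177 × 10⁵⁹ / 4.699 × 10⁻⁵⁵
  = 4.632 × 10¹¹³ Pa

4.632 × 10¹¹³ Pa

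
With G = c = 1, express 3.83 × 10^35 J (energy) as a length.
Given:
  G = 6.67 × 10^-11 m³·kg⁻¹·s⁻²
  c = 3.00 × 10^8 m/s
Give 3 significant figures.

Energy → length via G/c⁴.
3.83 × 10^35 J × (G/c⁴) = 3.15 × 10^-9 m

3.15 × 10^-9 m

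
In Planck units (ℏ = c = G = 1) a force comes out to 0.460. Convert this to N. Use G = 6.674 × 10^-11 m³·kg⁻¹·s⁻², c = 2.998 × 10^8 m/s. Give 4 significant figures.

One Planck force: F_P = c⁴/G = 1.210 × 10^44 N.
0.460 × 1.210 × 10^44 N = 5.568 × 10^43 N

5.568 × 10^43 N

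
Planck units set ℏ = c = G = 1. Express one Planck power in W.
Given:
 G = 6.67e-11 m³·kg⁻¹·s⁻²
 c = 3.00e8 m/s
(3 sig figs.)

3.64e52 W

From ℏ = c = G = 1 the power scale is P_P = c⁵/G.
  = 2.43e42 / 6.67e-11
  = 3.64e52 W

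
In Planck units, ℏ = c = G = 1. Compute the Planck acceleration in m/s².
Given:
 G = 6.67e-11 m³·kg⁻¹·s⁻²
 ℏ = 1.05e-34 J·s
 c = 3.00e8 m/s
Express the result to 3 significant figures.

From ℏ = c = G = 1 the acceleration scale is a_P = √(c⁷/(ℏG)).
  = √(3.12e103)
  = 5.59e51 m/s²

5.59e51 m/s²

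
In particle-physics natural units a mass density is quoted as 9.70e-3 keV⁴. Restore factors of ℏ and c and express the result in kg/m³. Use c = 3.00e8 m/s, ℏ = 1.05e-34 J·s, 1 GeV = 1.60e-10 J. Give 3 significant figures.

2.26e-6 kg/m³

Mass density is [E]/(c²[L]³) = [E]⁴/(ℏ³c⁵).
1 GeV⁴ → 1/(ℏ³c⁵) × (1 GeV in J)⁴ = 2.33e20 kg/m³.
Convert the energy scale: 9.70e-3 keV⁴ = 9.70e-27 GeV⁴.
Result: 9.70e-27 × 2.33e20 = 2.26e-6 kg/m³.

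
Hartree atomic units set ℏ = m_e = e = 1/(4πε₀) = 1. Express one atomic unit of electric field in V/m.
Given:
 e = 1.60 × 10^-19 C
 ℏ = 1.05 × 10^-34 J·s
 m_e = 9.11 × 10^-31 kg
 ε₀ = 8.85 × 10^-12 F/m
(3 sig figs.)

From ℏ = m_e = e = 1/(4πε₀) = 1 the electric field scale is E_au = E_h/(e a₀) = m_e²e⁵/((4πε₀)³ℏ⁴).
E_h = 4.38 × 10^-18 J
a₀ = 5.26 × 10^-11 m
E_h/(e·a₀) = 5.20 × 10^11 V/m

5.20 × 10^11 V/m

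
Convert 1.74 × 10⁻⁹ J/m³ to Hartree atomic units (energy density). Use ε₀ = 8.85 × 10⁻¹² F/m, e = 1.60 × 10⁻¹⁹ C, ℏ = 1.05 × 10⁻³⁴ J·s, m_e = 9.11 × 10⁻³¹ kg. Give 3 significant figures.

atomic unit of energy density: u_au = E_h/a₀³ = m_e⁴e¹⁰/((4πε₀)⁵ℏ⁸) = 3.01 × 10¹³ J/m³.
1.74 × 10⁻⁹ / 3.01 × 10¹³ = 5.78 × 10⁻²³

5.78 × 10⁻²³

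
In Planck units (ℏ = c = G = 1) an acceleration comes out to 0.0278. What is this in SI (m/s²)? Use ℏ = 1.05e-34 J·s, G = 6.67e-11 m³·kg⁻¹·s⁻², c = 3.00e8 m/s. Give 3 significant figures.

1.55e50 m/s²

One Planck acceleration: a_P = √(c⁷/(ℏG)) = 5.59e51 m/s².
0.0278 × 5.59e51 m/s² = 1.55e50 m/s²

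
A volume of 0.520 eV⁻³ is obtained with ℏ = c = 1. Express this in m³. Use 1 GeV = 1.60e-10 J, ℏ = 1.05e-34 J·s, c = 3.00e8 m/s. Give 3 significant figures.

Volume is [L]³ = [E]⁻³·(ℏc)³.
1 GeV⁻³ → (ℏc)³ × (1 GeV in J)⁻³ = 7.63e-48 m³.
Convert the energy scale: 0.520 eV⁻³ = 5.20e26 GeV⁻³.
Result: 5.20e26 × 7.63e-48 = 3.97e-21 m³.

3.97e-21 m³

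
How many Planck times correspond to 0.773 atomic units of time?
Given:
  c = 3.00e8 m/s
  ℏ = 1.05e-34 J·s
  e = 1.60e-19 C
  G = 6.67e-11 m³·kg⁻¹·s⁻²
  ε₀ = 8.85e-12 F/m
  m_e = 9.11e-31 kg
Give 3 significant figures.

3.45e26

atomic unit of time: τ_au = (4πε₀)²ℏ³/(m_e e⁴) = 2.40e-17 s
Planck time: t_P = √(ℏG/c⁵) = 5.37e-44 s
0.773 × 2.40e-17 / 5.37e-44 = 3.45e26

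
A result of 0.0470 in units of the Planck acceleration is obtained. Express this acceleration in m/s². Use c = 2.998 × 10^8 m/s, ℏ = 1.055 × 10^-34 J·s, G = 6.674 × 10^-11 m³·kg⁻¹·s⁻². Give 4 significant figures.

One Planck acceleration: a_P = √(c⁷/(ℏG)) = 5.560 × 10^51 m/s².
0.0470 × 5.560 × 10^51 m/s² = 2.613 × 10^50 m/s²

2.613 × 10^50 m/s²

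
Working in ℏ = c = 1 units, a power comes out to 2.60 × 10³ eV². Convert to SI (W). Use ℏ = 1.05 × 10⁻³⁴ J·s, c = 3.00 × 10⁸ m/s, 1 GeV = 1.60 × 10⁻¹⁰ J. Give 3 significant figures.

Power is [E]/[T] = [E]²/ℏ.
1 GeV² → 1/ℏ × (1 GeV in J)² = 2.44 × 10¹⁴ W.
Convert the energy scale: 2.60 × 10³ eV² = 2.60 × 10⁻¹⁵ GeV².
Result: 2.60 × 10⁻¹⁵ × 2.44 × 10¹⁴ = 0.634 W.

0.634 W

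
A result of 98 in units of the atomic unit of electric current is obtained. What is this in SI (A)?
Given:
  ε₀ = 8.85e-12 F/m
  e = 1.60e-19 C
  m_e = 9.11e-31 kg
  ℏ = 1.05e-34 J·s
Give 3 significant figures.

One atomic unit of electric current: I_au = e E_h/ℏ = m_e e⁵/((4πε₀)²ℏ³) = 6.67e-3 A.
98 × 6.67e-3 A = 0.654 A

0.654 A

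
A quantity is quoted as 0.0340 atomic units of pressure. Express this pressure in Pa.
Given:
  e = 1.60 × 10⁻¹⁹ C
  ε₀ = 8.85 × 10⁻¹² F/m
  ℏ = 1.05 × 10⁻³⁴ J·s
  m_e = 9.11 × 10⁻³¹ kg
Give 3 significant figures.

One atomic unit of pressure: P_au = E_h/a₀³ = m_e⁴e¹⁰/((4πε₀)⁵ℏ⁸) = 3.01 × 10¹³ Pa.
0.0340 × 3.01 × 10¹³ Pa = 1.02 × 10¹² Pa

1.02 × 10¹² Pa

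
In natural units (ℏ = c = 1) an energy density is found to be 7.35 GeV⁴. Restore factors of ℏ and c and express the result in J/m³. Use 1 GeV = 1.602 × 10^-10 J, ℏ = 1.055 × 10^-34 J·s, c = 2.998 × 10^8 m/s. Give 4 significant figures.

1.530 × 10^38 J/m³

[E]/[L]³ = [E]⁴/(ℏc)³; restore (ℏc)⁻³.
1 GeV⁴ → 1/(ℏc)³ × (1 GeV in J)⁴ = 2.082 × 10^37 J/m³.
Result: 7.35 × 2.082 × 10^37 = 1.530 × 10^38 J/m³.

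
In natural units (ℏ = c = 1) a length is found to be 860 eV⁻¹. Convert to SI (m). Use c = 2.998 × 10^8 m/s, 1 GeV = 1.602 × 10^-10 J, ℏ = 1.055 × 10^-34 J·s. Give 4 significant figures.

A length is [E]⁻¹ in ℏ=c=1; restore one factor of ℏc.
1 GeV⁻¹ → ℏc × (1 GeV in J)⁻¹ = 1.974 × 10^-16 m.
Convert the energy scale: 860 eV⁻¹ = 8.60 × 10^11 GeV⁻¹.
Result: 8.60 × 10^11 × 1.974 × 10^-16 = 1.698 × 10^-4 m.

1.698 × 10^-4 m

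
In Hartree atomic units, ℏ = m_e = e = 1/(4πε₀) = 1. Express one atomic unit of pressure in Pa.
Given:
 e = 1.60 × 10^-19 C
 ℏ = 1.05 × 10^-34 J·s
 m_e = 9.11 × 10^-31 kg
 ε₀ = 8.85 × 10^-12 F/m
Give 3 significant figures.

3.01 × 10^13 Pa

From ℏ = m_e = e = 1/(4πε₀) = 1 the pressure scale is P_au = E_h/a₀³ = m_e⁴e¹⁰/((4πε₀)⁵ℏ⁸).
E_h = 4.38 × 10^-18 J
a₀ = 5.26 × 10^-11 m
E_h/a₀³ = 3.01 × 10^13 Pa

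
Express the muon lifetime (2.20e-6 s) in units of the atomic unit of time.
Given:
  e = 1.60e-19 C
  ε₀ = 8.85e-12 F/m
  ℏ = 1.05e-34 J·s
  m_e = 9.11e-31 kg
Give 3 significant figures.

atomic unit of time: τ_au = (4πε₀)²ℏ³/(m_e e⁴) = 2.40e-17 s.
2.20e-6 / 2.40e-17 = 9.17e10

9.17e10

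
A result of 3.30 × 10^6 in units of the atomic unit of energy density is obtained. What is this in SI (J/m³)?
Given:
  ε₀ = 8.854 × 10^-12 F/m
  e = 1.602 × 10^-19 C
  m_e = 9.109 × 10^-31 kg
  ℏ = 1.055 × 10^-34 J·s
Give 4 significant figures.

9.666 × 10^19 J/m³

One atomic unit of energy density: u_au = E_h/a₀³ = m_e⁴e¹⁰/((4πε₀)⁵ℏ⁸) = 2.929 × 10^13 J/m³.
3.30 × 10^6 × 2.929 × 10^13 J/m³ = 9.666 × 10^19 J/m³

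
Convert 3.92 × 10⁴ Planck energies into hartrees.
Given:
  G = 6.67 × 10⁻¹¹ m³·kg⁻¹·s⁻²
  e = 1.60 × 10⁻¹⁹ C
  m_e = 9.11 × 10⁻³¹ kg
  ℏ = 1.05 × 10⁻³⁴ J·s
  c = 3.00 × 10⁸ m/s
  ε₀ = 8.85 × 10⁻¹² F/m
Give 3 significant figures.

Planck energy: E_P = √(ℏc⁵/G) = 1.96 × 10⁹ J
hartree: E_h = m_e e⁴/(4πε₀ℏ)² = 4.38 × 10⁻¹⁸ J
3.92 × 10⁴ × 1.96 × 10⁹ / 4.38 × 10⁻¹⁸ = 1.75 × 10³¹

1.75 × 10³¹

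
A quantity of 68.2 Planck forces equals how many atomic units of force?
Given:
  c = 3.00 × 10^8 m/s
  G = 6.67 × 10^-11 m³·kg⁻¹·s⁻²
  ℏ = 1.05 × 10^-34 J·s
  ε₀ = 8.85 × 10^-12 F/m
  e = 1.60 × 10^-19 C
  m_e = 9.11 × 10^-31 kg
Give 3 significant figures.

9.94 × 10^52

Planck force: F_P = c⁴/G = 1.21 × 10^44 N
atomic unit of force: F_au = E_h/a₀ = m_e²e⁶/((4πε₀)³ℏ⁴) = 8.33 × 10^-8 N
68.2 × 1.21 × 10^44 / 8.33 × 10^-8 = 9.94 × 10^52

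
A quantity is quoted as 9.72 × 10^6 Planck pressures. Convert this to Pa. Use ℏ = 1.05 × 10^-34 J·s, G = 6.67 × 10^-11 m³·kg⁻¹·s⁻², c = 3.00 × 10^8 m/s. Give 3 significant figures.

One Planck pressure: p_P = c⁷/(ℏG²) = 4.68 × 10^113 Pa.
9.72 × 10^6 × 4.68 × 10^113 Pa = 4.55 × 10^120 Pa

4.55 × 10^120 Pa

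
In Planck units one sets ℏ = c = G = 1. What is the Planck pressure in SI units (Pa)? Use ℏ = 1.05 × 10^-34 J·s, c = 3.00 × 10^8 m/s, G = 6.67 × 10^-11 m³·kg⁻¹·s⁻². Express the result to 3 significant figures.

p_P = c⁷/(ℏG²)
  = 2.19 × 10^59 / 4.67 × 10^-55
  = 4.68 × 10^113 Pa

4.68 × 10^113 Pa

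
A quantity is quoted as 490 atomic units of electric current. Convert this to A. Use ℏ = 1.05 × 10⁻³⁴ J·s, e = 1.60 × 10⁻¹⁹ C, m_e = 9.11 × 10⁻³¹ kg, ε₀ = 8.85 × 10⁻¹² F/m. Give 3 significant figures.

One atomic unit of electric current: I_au = e E_h/ℏ = m_e e⁵/((4πε₀)²ℏ³) = 6.67 × 10⁻³ A.
490 × 6.67 × 10⁻³ A = 3.27 A

3.27 A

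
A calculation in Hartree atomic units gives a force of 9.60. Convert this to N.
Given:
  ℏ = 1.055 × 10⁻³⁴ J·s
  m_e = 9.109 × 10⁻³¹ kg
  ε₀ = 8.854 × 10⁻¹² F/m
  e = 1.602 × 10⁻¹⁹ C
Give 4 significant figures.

One atomic unit of force: F_au = E_h/a₀ = m_e²e⁶/((4πε₀)³ℏ⁴) = 8.220 × 10⁻⁸ N.
9.60 × 8.220 × 10⁻⁸ N = 7.891 × 10⁻⁷ N

7.891 × 10⁻⁷ N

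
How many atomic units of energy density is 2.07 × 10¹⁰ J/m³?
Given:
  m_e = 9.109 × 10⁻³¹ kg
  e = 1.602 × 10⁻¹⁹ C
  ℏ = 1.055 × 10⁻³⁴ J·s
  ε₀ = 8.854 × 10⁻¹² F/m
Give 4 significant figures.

atomic unit of energy density: u_au = E_h/a₀³ = m_e⁴e¹⁰/((4πε₀)⁵ℏ⁸) = 2.929 × 10¹³ J/m³.
2.07 × 10¹⁰ / 2.929 × 10¹³ = 7.067 × 10⁻⁴

7.067 × 10⁻⁴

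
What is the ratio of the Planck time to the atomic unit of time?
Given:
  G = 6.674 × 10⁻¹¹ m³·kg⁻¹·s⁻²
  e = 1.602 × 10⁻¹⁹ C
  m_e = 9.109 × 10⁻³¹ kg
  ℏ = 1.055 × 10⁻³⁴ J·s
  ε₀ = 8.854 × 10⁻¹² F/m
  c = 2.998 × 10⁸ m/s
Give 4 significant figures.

2.225 × 10⁻²⁷

Planck time: t_P = √(ℏG/c⁵) = 5.392 × 10⁻⁴⁴ s
atomic unit of time: τ_au = (4πε₀)²ℏ³/(m_e e⁴) = 2.423 × 10⁻¹⁷ s
ratio = 5.392 × 10⁻⁴⁴ / 2.423 × 10⁻¹⁷ = 2.225 × 10⁻²⁷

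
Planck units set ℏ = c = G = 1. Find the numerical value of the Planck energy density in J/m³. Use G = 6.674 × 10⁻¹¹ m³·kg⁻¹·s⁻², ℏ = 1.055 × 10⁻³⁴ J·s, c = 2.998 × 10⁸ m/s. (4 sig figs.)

The unique combination of the constants set to 1 with dimensions of energy density is u_P = c⁷/(ℏG²).
  = 2.177 × 10⁵⁹ / 4.699 × 10⁻⁵⁵
  = 4.632 × 10¹¹³ J/m³

4.632 × 10¹¹³ J/m³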